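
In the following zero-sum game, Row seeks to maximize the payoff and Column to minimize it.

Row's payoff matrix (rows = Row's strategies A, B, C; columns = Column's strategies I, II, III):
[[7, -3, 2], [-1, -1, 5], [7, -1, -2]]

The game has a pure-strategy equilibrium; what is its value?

Row minima: -3, -1, -2 → Row's maximin is -1.
Column maxima: 7, -1, 5 → Column's minimax is -1.
They coincide at (B, II), so the value is -1.

-1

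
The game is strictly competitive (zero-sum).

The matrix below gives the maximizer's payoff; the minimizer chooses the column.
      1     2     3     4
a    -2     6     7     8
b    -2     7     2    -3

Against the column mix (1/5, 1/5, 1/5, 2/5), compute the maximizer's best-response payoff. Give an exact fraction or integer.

27/5

a: (-2)·(1/5) + (6)·(1/5) + (7)·(1/5) + (8)·(2/5) = 27/5.
b: (-2)·(1/5) + (7)·(1/5) + (2)·(1/5) + (-3)·(2/5) = 1/5.
The best pure response is a with expected payoff 27/5.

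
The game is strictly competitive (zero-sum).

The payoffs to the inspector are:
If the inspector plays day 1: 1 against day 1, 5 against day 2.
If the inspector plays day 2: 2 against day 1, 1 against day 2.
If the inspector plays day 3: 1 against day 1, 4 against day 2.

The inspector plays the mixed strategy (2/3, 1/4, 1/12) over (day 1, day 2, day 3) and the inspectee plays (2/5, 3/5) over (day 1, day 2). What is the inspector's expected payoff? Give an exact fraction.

57/20

Against (2/5, 3/5), each row's expected payoff is day 1: 17/5; day 2: 7/5; day 3: 14/5.
Taking the (2/3, 1/4, 1/12)-weighted average: (2/3)·(17/5) + (1/4)·(7/5) + (1/12)·(14/5) = 57/20.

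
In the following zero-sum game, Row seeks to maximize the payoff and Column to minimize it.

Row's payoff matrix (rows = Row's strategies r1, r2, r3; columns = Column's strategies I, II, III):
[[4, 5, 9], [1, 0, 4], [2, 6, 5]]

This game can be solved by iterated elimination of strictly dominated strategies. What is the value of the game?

4

Row r2 is strictly dominated by row r1 (4>1, 5>0, 9>4); eliminate r2.
Column III is strictly dominated by I for Column (4<9, 2<5); eliminate III.
Column II is strictly dominated by I for Column (4<5, 2<6); eliminate II.
Row r3 is strictly dominated by row r1 (4>2); eliminate r3.
Only (r1, I) remains, with payoff 4.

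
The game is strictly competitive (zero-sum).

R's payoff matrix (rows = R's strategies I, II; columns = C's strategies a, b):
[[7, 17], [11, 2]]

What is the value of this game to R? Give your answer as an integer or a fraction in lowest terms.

Row minima are 7 and 2, so R's maximin is 7; column maxima are 11 and 17, so C's minimax is 11. These differ, so the equilibrium is in mixed strategies.
Let R play I with probability p. C is indifferent when 7p + 11(1−p) = 17p + 2(1−p), giving p = 9/19.
Let C play a with probability q. R is indifferent when 7q + 17(1−q) = 11q + 2(1−q), giving q = 15/19.
The value is 7·(15/19) + (17)·(4/19) = 173/19.

173/19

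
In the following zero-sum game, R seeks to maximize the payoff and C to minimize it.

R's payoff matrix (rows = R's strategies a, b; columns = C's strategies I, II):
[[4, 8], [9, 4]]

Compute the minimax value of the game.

56/9

Row minima are 4 and 4, so R's maximin is 4; column maxima are 9 and 8, so C's minimax is 8. These differ, so the equilibrium is in mixed strategies.
Let R play a with probability p. C is indifferent when 4p + 9(1−p) = 8p + 4(1−p), giving p = 5/9.
Let C play I with probability q. R is indifferent when 4q + 8(1−q) = 9q + 4(1−q), giving q = 4/9.
The value is 4·(4/9) + (8)·(5/9) = 56/9.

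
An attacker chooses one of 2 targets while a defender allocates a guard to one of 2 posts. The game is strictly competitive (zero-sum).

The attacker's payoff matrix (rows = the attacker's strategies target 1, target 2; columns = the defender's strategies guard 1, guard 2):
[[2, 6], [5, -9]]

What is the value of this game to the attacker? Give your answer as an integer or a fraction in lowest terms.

8/3

Row minima are 2 and -9, so the attacker's maximin is 2; column maxima are 5 and 6, so the defender's minimax is 5. These differ, so the equilibrium is in mixed strategies.
Let the attacker play target 1 with probability p. The defender is indifferent when 2p + 5(1−p) = 6p − 9(1−p), giving p = 7/9.
Let the defender play guard 1 with probability q. The attacker is indifferent when 2q + 6(1−q) = 5q − 9(1−q), giving q = 5/6.
The value is 2·(5/6) + (6)·(1/6) = 8/3.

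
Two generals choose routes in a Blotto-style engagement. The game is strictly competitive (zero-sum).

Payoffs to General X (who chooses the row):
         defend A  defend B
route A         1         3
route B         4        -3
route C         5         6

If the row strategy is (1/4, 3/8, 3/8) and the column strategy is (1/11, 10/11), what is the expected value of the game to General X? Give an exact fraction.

Against (1/11, 10/11), each row's expected payoff is route A: 31/11; route B: -26/11; route C: 65/11.
Taking the (1/4, 3/8, 3/8)-weighted average: (1/4)·(31/11) + (3/8)·(-26/11) + (3/8)·(65/11) = 179/88.

179/88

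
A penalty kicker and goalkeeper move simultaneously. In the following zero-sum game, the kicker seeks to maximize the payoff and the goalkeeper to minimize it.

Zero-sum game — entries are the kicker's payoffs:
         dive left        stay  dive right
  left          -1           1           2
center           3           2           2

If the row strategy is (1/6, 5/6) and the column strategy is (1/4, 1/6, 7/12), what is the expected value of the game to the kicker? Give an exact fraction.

37/18

Against (1/4, 1/6, 7/12), each row's expected payoff is left: 13/12; center: 9/4.
Taking the (1/6, 5/6)-weighted average: (1/6)·(13/12) + (5/6)·(9/4) = 37/18.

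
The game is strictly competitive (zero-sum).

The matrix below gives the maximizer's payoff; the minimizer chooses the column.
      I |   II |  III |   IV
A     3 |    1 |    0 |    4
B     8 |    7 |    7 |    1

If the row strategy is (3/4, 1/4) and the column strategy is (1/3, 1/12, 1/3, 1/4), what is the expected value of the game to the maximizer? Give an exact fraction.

Against (1/3, 1/12, 1/3, 1/4), each row's expected payoff is A: 25/12; B: 35/6.
Taking the (3/4, 1/4)-weighted average: (3/4)·(25/12) + (1/4)·(35/6) = 145/48.

145/48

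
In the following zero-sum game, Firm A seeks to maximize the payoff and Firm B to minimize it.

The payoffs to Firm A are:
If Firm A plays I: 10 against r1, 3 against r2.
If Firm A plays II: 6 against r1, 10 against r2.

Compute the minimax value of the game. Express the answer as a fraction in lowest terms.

Row minima are 3 and 6, so Firm A's maximin is 6; column maxima are 10 and 10, so Firm B's minimax is 10. These differ, so the equilibrium is in mixed strategies.
Let Firm A play I with probability p. Firm B is indifferent when 10p + 6(1−p) = 3p + 10(1−p), giving p = 4/11.
Let Firm B play r1 with probability q. Firm A is indifferent when 10q + 3(1−q) = 6q + 10(1−q), giving q = 7/11.
The value is 10·(7/11) + (3)·(4/11) = 82/11.

82/11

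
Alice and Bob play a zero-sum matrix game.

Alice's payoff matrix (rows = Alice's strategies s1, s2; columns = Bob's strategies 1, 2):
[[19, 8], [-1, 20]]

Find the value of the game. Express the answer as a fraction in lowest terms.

97/8

Row minima are 8 and -1, so Alice's maximin is 8; column maxima are 19 and 20, so Bob's minimax is 19. These differ, so the equilibrium is in mixed strategies.
Let Alice play s1 with probability p. Bob is indifferent when 19p − (1−p) = 8p + 20(1−p), giving p = 21/32.
Let Bob play 1 with probability q. Alice is indifferent when 19q + 8(1−q) = −q + 20(1−q), giving q = 3/8.
The value is 19·(3/8) + (8)·(5/8) = 97/8.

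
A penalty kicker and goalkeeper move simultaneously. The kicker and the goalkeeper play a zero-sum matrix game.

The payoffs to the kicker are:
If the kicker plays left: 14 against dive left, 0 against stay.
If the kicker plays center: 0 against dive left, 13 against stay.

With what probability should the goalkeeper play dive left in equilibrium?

Row minima are 0 and 0, so the kicker's maximin is 0; column maxima are 14 and 13, so the goalkeeper's minimax is 13. These differ, so the equilibrium is in mixed strategies.
Let the goalkeeper play dive left with probability q. The kicker is indifferent when 14q = 13(1−q), giving q = 13/27.

13/27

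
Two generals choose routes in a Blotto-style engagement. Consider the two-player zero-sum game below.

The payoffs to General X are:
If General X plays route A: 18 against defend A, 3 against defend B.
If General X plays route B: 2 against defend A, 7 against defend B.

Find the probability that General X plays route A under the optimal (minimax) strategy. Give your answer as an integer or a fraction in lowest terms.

Row minima are 3 and 2, so General X's maximin is 3; column maxima are 18 and 7, so General Y's minimax is 7. These differ, so the equilibrium is in mixed strategies.
Let General X play route A with probability p. General Y is indifferent when 18p + 2(1−p) = 3p + 7(1−p), giving p = 1/4.

1/4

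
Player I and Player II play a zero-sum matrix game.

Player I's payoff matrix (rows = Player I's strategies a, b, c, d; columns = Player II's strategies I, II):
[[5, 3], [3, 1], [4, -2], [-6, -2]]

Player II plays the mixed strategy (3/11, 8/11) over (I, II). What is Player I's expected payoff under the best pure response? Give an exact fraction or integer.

39/11

a: (5)·(3/11) + (3)·(8/11) = 39/11.
b: (3)·(3/11) + (1)·(8/11) = 17/11.
c: (4)·(3/11) + (-2)·(8/11) = -4/11.
d: (-6)·(3/11) + (-2)·(8/11) = -34/11.
The best pure response is a with expected payoff 39/11.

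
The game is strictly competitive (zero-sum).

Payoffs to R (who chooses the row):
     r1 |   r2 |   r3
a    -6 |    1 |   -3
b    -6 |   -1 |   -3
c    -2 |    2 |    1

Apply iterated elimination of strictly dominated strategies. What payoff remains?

-2

Row a is strictly dominated by row c (-2>-6, 2>1, 1>-3); eliminate a.
Row b is strictly dominated by row c (-2>-6, 2>-1, 1>-3); eliminate b.
Column r3 is strictly dominated by r1 for C (-2<1); eliminate r3.
Column r2 is strictly dominated by r1 for C (-2<2); eliminate r2.
Only (c, r1) remains, with payoff -2.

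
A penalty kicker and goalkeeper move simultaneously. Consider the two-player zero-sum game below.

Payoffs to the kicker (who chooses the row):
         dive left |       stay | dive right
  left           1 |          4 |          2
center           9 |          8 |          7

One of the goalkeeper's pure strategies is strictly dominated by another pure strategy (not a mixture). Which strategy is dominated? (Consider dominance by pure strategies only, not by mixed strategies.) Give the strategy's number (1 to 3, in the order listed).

2

The goalkeeper prefers columns that give the kicker less. Compare stay with dive right: 2 < 4, 7 < 8.
So dive right strictly dominates stay for the goalkeeper; stay is strictly dominated.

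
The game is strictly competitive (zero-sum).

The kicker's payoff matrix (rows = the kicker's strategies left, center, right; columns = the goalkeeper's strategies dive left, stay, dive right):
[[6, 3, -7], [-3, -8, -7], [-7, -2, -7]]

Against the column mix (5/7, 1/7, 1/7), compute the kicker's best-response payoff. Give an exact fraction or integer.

26/7

left: (6)·(5/7) + (3)·(1/7) + (-7)·(1/7) = 26/7.
center: (-3)·(5/7) + (-8)·(1/7) + (-7)·(1/7) = -30/7.
right: (-7)·(5/7) + (-2)·(1/7) + (-7)·(1/7) = -44/7.
The best pure response is left with expected payoff 26/7.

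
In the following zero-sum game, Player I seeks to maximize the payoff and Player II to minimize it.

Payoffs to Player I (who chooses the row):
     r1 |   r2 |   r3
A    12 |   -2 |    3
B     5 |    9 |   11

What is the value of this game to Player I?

59/9

Column r3 is strictly dominated by r2 for Player II (it gives Player I more in every row).
The remaining 2×2 game on (A, B) × (r1, r2) has no saddle point. Let Player I play A with probability p; indifference gives 12p + 5(1−p) = −2p + 9(1−p), so p = 2/9.
Similarly Player II's optimal q on r1 is 11/18, and the value is 12·(11/18) + (-2)·(7/18) = 59/9.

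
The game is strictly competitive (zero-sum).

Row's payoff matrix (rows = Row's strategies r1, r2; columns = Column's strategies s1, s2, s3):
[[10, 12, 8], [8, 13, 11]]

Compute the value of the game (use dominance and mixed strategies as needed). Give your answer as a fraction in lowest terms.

Column s2 is strictly dominated by s1 for Column (it gives Row more in every row).
The remaining 2×2 game on (r1, r2) × (s1, s3) has no saddle point. Let Row play r1 with probability p; indifference gives 10p + 8(1−p) = 8p + 11(1−p), so p = 3/5.
Similarly Column's optimal q on s1 is 3/5, and the value is 10·(3/5) + (8)·(2/5) = 46/5.

46/5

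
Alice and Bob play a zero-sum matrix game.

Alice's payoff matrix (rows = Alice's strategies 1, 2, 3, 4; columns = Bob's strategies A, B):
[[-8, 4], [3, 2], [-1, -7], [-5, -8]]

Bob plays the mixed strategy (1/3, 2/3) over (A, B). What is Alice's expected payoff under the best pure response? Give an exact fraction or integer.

1: (-8)·(1/3) + (4)·(2/3) = 0.
2: (3)·(1/3) + (2)·(2/3) = 7/3.
3: (-1)·(1/3) + (-7)·(2/3) = -5.
4: (-5)·(1/3) + (-8)·(2/3) = -7.
The best pure response is 2 with expected payoff 7/3.

7/3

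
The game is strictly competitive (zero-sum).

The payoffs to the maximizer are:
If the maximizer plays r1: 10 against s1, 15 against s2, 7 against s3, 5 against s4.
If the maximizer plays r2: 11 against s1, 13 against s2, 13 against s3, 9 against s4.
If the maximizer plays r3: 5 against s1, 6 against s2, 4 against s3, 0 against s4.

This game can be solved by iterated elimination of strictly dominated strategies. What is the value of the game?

9

Column s2 is strictly dominated by s1 for the minimizer (10<15, 11<13, 5<6); eliminate s2.
Column s3 is strictly dominated by s4 for the minimizer (5<7, 9<13, 0<4); eliminate s3.
Column s1 is strictly dominated by s4 for the minimizer (5<10, 9<11, 0<5); eliminate s1.
Row r1 is strictly dominated by row r2 (9>5); eliminate r1.
Row r3 is strictly dominated by row r2 (9>0); eliminate r3.
Only (r2, s4) remains, with payoff 9.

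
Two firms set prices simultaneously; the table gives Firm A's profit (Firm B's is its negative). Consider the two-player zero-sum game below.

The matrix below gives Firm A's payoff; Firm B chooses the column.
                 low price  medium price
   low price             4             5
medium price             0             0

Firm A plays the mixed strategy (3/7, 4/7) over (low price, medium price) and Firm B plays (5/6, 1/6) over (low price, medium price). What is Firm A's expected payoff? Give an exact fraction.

25/14

Against (5/6, 1/6), each row's expected payoff is low price: 25/6; medium price: 0.
Taking the (3/7, 4/7)-weighted average: (3/7)·(25/6) + (4/7)·(0) = 25/14.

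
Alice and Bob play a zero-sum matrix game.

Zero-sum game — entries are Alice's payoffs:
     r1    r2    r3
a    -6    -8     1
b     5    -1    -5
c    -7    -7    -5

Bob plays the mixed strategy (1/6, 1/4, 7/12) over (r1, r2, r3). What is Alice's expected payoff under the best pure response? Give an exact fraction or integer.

-7/3

a: (-6)·(1/6) + (-8)·(1/4) + (1)·(7/12) = -29/12.
b: (5)·(1/6) + (-1)·(1/4) + (-5)·(7/12) = -7/3.
c: (-7)·(1/6) + (-7)·(1/4) + (-5)·(7/12) = -35/6.
The best pure response is b with expected payoff -7/3.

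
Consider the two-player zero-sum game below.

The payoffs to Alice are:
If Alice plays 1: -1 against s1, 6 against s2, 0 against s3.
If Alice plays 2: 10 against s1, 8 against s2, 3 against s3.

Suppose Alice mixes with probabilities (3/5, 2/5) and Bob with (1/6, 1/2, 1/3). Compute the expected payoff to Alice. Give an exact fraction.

Against (1/6, 1/2, 1/3), each row's expected payoff is 1: 17/6; 2: 20/3.
Taking the (3/5, 2/5)-weighted average: (3/5)·(17/6) + (2/5)·(20/3) = 131/30.

131/30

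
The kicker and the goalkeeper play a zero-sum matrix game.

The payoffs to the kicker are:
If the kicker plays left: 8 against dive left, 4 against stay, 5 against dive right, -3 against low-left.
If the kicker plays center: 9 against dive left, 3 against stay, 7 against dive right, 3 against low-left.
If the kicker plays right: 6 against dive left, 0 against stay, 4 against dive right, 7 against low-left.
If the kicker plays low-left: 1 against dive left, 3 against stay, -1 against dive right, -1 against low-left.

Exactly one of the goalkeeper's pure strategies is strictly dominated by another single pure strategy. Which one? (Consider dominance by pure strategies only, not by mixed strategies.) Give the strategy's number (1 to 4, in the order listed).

The goalkeeper prefers columns that give the kicker less. Compare dive left with dive right: 5 < 8, 7 < 9, 4 < 6, -1 < 1.
So dive right strictly dominates dive left for the goalkeeper; dive left is strictly dominated.

1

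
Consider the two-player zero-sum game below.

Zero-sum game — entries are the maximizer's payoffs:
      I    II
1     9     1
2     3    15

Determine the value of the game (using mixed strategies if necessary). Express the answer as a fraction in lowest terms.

33/5

Row minima are 1 and 3, so the maximizer's maximin is 3; column maxima are 9 and 15, so the minimizer's minimax is 9. These differ, so the equilibrium is in mixed strategies.
Let the maximizer play 1 with probability p. The minimizer is indifferent when 9p + 3(1−p) = p + 15(1−p), giving p = 3/5.
Let the minimizer play I with probability q. The maximizer is indifferent when 9q + (1−q) = 3q + 15(1−q), giving q = 7/10.
The value is 9·(7/10) + (1)·(3/10) = 33/5.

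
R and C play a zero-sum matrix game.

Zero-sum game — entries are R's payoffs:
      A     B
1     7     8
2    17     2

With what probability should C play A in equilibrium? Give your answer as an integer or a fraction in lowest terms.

Row minima are 7 and 2, so R's maximin is 7; column maxima are 17 and 8, so C's minimax is 8. These differ, so the equilibrium is in mixed strategies.
Let C play A with probability q. R is indifferent when 7q + 8(1−q) = 17q + 2(1−q), giving q = 3/8.

3/8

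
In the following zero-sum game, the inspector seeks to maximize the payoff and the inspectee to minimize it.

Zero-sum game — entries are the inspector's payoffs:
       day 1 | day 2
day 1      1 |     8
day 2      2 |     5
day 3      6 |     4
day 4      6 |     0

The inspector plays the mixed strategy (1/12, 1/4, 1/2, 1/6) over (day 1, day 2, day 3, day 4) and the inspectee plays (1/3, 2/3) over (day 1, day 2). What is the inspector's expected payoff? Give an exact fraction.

Against (1/3, 2/3), each row's expected payoff is day 1: 17/3; day 2: 4; day 3: 14/3; day 4: 2.
Taking the (1/12, 1/4, 1/2, 1/6)-weighted average: (1/12)·(17/3) + (1/4)·(4) + (1/2)·(14/3) + (1/6)·(2) = 149/36.

149/36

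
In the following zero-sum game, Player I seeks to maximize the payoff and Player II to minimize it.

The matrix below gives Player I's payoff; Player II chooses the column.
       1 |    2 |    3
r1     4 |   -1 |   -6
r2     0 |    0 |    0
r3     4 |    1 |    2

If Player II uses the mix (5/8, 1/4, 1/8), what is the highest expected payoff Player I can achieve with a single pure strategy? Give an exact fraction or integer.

r1: (4)·(5/8) + (-1)·(1/4) + (-6)·(1/8) = 3/2.
r2: (0)·(5/8) + (0)·(1/4) + (0)·(1/8) = 0.
r3: (4)·(5/8) + (1)·(1/4) + (2)·(1/8) = 3.
The best pure response is r3 with expected payoff 3.

3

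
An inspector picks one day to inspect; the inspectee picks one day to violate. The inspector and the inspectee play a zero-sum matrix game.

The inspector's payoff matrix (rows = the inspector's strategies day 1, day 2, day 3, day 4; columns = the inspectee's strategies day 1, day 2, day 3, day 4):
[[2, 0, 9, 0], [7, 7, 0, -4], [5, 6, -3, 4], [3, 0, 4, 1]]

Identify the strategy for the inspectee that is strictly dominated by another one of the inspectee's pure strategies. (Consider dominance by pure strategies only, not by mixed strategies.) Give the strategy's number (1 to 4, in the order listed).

The inspectee prefers columns that give the inspector less. Compare day 1 with day 4: 0 < 2, -4 < 7, 4 < 5, 1 < 3.
So day 4 strictly dominates day 1 for the inspectee; day 1 is strictly dominated.

1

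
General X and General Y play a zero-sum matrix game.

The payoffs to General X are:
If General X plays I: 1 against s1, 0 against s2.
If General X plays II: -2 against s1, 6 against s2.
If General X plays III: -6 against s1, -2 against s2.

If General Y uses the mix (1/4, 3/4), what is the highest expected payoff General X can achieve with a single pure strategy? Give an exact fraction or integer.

4

I: (1)·(1/4) + (0)·(3/4) = 1/4.
II: (-2)·(1/4) + (6)·(3/4) = 4.
III: (-6)·(1/4) + (-2)·(3/4) = -3.
The best pure response is II with expected payoff 4.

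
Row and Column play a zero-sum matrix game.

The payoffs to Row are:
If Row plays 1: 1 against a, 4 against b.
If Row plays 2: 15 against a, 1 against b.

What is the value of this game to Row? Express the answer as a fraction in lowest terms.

Row minima are 1 and 1, so Row's maximin is 1; column maxima are 15 and 4, so Column's minimax is 4. These differ, so the equilibrium is in mixed strategies.
Let Row play 1 with probability p. Column is indifferent when p + 15(1−p) = 4p + (1−p), giving p = 14/17.
Let Column play a with probability q. Row is indifferent when q + 4(1−q) = 15q + (1−q), giving q = 3/17.
The value is 1·(3/17) + (4)·(14/17) = 59/17.

59/17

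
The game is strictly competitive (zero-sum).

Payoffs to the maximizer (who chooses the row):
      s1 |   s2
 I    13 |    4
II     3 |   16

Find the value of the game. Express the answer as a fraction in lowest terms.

98/11

Row minima are 4 and 3, so the maximizer's maximin is 4; column maxima are 13 and 16, so the minimizer's minimax is 13. These differ, so the equilibrium is in mixed strategies.
Let the maximizer play I with probability p. The minimizer is indifferent when 13p + 3(1−p) = 4p + 16(1−p), giving p = 13/22.
Let the minimizer play s1 with probability q. The maximizer is indifferent when 13q + 4(1−q) = 3q + 16(1−q), giving q = 6/11.
The value is 13·(6/11) + (4)·(5/11) = 98/11.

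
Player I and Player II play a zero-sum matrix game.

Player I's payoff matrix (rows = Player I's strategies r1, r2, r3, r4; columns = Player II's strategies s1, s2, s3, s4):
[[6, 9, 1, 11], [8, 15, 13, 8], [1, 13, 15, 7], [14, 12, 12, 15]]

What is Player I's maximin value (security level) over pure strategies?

The worst-case payoff for each row is r1: 1, r2: 8, r3: 1, r4: 12.
The best of these is 12.

12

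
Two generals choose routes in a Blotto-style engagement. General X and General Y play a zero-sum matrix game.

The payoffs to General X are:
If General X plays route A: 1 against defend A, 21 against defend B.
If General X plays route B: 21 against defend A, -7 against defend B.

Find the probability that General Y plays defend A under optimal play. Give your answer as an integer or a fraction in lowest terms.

Row minima are 1 and -7, so General X's maximin is 1; column maxima are 21 and 21, so General Y's minimax is 21. These differ, so the equilibrium is in mixed strategies.
Let General Y play defend A with probability q. General X is indifferent when q + 21(1−q) = 21q − 7(1−q), giving q = 7/12.

7/12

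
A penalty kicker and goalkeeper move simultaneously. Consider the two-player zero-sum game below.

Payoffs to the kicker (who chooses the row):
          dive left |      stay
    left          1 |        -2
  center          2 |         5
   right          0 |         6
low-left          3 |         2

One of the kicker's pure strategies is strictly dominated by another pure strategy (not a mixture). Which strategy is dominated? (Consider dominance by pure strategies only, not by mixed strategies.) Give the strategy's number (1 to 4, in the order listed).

Compare left with center: 2 > 1, 5 > -2.
So center strictly dominates left for the kicker; left is strictly dominated.

1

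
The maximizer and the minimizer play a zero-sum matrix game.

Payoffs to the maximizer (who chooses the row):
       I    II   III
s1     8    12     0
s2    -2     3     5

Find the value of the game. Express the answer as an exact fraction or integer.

8/3

Column II is strictly dominated by I for the minimizer (it gives the maximizer more in every row).
The remaining 2×2 game on (s1, s2) × (I, III) has no saddle point. Let the maximizer play s1 with probability p; indifference gives 8p − 2(1−p) = 5(1−p), so p = 7/15.
Similarly the minimizer's optimal q on I is 1/3, and the value is 8·(1/3) + (0)·(2/3) = 8/3.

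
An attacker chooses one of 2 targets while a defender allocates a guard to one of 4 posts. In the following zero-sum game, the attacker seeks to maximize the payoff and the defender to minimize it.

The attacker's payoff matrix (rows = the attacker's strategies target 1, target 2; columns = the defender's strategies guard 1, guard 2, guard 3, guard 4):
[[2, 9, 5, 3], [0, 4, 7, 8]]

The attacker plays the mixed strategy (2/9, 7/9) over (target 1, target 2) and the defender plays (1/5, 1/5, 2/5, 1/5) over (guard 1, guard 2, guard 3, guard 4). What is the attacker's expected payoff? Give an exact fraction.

Against (1/5, 1/5, 2/5, 1/5), each row's expected payoff is target 1: 24/5; target 2: 26/5.
Taking the (2/9, 7/9)-weighted average: (2/9)·(24/5) + (7/9)·(26/5) = 46/9.

46/9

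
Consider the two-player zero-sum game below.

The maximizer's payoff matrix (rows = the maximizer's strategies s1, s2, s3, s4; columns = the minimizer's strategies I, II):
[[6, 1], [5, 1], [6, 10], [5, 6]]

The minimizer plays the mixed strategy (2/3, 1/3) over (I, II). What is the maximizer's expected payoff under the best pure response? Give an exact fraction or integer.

22/3

s1: (6)·(2/3) + (1)·(1/3) = 13/3.
s2: (5)·(2/3) + (1)·(1/3) = 11/3.
s3: (6)·(2/3) + (10)·(1/3) = 22/3.
s4: (5)·(2/3) + (6)·(1/3) = 16/3.
The best pure response is s3 with expected payoff 22/3.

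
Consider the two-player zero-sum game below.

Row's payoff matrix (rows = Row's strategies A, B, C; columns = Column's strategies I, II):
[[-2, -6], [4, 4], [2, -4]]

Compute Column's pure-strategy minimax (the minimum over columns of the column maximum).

4

The worst case (largest entry) in each column is I: 4, II: 4.
The best (smallest) of these is 4.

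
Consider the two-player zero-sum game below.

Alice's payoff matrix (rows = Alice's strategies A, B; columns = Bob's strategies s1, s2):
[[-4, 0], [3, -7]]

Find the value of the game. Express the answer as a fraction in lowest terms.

-2

Row minima are -4 and -7, so Alice's maximin is -4; column maxima are 3 and 0, so Bob's minimax is 0. These differ, so the equilibrium is in mixed strategies.
Let Alice play A with probability p. Bob is indifferent when −4p + 3(1−p) = −7(1−p), giving p = 5/7.
Let Bob play s1 with probability q. Alice is indifferent when −4q = 3q − 7(1−q), giving q = 1/2.
The value is -4·(1/2) + (0)·(1/2) = -2.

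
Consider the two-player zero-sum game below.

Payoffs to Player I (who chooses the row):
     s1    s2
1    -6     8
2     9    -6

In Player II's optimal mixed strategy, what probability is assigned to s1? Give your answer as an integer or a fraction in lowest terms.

14/29

Row minima are -6 and -6, so Player I's maximin is -6; column maxima are 9 and 8, so Player II's minimax is 8. These differ, so the equilibrium is in mixed strategies.
Let Player II play s1 with probability q. Player I is indifferent when −6q + 8(1−q) = 9q − 6(1−q), giving q = 14/29.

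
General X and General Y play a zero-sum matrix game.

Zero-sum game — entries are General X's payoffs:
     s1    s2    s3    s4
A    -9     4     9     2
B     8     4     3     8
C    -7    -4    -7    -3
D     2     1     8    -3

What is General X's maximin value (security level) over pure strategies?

3

The worst-case payoff for each row is A: -9, B: 3, C: -7, D: -3.
The best of these is 3.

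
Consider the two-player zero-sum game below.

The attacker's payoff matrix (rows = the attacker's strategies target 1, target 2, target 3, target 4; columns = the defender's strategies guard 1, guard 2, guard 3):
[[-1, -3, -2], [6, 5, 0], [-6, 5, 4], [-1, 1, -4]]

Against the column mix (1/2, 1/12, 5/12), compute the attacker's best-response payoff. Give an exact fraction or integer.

target 1: (-1)·(1/2) + (-3)·(1/12) + (-2)·(5/12) = -19/12.
target 2: (6)·(1/2) + (5)·(1/12) + (0)·(5/12) = 41/12.
target 3: (-6)·(1/2) + (5)·(1/12) + (4)·(5/12) = -11/12.
target 4: (-1)·(1/2) + (1)·(1/12) + (-4)·(5/12) = -25/12.
The best pure response is target 2 with expected payoff 41/12.

41/12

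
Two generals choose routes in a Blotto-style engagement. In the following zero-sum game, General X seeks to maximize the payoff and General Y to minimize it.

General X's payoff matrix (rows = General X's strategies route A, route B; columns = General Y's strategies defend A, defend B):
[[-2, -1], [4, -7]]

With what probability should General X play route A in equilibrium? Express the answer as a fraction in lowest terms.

11/12

Row minima are -2 and -7, so General X's maximin is -2; column maxima are 4 and -1, so General Y's minimax is -1. These differ, so the equilibrium is in mixed strategies.
Let General X play route A with probability p. General Y is indifferent when −2p + 4(1−p) = −p − 7(1−p), giving p = 11/12.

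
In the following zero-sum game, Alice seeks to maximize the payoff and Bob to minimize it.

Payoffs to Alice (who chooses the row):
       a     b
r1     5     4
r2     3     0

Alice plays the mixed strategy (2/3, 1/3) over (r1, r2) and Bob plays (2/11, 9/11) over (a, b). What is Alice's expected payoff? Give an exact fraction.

Against (2/11, 9/11), each row's expected payoff is r1: 46/11; r2: 6/11.
Taking the (2/3, 1/3)-weighted average: (2/3)·(46/11) + (1/3)·(6/11) = 98/33.

98/33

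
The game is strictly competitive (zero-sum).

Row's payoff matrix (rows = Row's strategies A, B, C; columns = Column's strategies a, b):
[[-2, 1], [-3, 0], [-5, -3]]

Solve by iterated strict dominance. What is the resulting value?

-2

Row C is strictly dominated by row A (-2>-5, 1>-3); eliminate C.
Row B is strictly dominated by row A (-2>-3, 1>0); eliminate B.
Column b is strictly dominated by a for Column (-2<1); eliminate b.
Only (A, a) remains, with payoff -2.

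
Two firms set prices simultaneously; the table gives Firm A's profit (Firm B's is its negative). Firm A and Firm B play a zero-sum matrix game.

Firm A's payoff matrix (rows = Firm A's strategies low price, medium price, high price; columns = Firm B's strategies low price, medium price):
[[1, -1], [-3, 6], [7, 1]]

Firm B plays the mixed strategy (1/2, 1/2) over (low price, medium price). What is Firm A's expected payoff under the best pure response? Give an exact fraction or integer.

4

low price: (1)·(1/2) + (-1)·(1/2) = 0.
medium price: (-3)·(1/2) + (6)·(1/2) = 3/2.
high price: (7)·(1/2) + (1)·(1/2) = 4.
The best pure response is high price with expected payoff 4.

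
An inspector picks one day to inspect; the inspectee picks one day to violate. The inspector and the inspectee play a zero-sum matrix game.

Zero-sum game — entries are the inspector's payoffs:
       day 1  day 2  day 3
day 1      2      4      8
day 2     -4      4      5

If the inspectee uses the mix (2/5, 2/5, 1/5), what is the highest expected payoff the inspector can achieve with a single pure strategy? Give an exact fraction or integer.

4

day 1: (2)·(2/5) + (4)·(2/5) + (8)·(1/5) = 4.
day 2: (-4)·(2/5) + (4)·(2/5) + (5)·(1/5) = 1.
The best pure response is day 1 with expected payoff 4.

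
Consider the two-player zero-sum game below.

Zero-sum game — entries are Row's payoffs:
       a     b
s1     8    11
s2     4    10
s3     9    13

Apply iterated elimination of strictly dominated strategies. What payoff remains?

9

Column b is strictly dominated by a for Column (8<11, 4<10, 9<13); eliminate b.
Row s1 is strictly dominated by row s3 (9>8); eliminate s1.
Row s2 is strictly dominated by row s3 (9>4); eliminate s2.
Only (s3, a) remains, with payoff 9.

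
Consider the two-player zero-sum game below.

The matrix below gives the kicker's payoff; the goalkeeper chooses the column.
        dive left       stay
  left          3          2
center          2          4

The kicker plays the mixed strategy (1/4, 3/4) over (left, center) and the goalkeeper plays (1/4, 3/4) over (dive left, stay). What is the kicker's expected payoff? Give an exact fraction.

Against (1/4, 3/4), each row's expected payoff is left: 9/4; center: 7/2.
Taking the (1/4, 3/4)-weighted average: (1/4)·(9/4) + (3/4)·(7/2) = 51/16.

51/16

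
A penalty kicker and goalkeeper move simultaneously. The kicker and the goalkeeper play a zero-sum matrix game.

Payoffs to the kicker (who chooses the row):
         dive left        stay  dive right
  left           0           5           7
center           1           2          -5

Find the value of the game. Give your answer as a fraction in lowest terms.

7/13

Column stay is strictly dominated by dive left for the goalkeeper (it gives the kicker more in every row).
The remaining 2×2 game on (left, center) × (dive left, dive right) has no saddle point. Let the kicker play left with probability p; indifference gives (1−p) = 7p − 5(1−p), so p = 6/13.
Similarly the goalkeeper's optimal q on dive left is 12/13, and the value is 0·(12/13) + (7)·(1/13) = 7/13.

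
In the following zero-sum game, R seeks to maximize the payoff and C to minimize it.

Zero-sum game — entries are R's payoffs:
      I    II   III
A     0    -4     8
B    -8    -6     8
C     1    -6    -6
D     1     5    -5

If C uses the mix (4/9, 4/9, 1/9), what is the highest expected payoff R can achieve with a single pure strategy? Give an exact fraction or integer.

19/9

A: (0)·(4/9) + (-4)·(4/9) + (8)·(1/9) = -8/9.
B: (-8)·(4/9) + (-6)·(4/9) + (8)·(1/9) = -16/3.
C: (1)·(4/9) + (-6)·(4/9) + (-6)·(1/9) = -26/9.
D: (1)·(4/9) + (5)·(4/9) + (-5)·(1/9) = 19/9.
The best pure response is D with expected payoff 19/9.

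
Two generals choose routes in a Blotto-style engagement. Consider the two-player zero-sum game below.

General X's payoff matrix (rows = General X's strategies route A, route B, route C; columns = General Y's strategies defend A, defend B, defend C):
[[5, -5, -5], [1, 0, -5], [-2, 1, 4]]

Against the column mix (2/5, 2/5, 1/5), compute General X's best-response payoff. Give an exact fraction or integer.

2/5

route A: (5)·(2/5) + (-5)·(2/5) + (-5)·(1/5) = -1.
route B: (1)·(2/5) + (0)·(2/5) + (-5)·(1/5) = -3/5.
route C: (-2)·(2/5) + (1)·(2/5) + (4)·(1/5) = 2/5.
The best pure response is route C with expected payoff 2/5.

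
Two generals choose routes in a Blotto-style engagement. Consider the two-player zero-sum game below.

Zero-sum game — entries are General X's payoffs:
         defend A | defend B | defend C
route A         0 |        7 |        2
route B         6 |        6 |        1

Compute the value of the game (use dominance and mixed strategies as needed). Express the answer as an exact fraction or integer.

Column defend B is strictly dominated by defend C for General Y (it gives General X more in every row).
The remaining 2×2 game on (route A, route B) × (defend A, defend C) has no saddle point. Let General X play route A with probability p; indifference gives 6(1−p) = 2p + (1−p), so p = 5/7.
Similarly General Y's optimal q on defend A is 1/7, and the value is 0·(1/7) + (2)·(6/7) = 12/7.

12/7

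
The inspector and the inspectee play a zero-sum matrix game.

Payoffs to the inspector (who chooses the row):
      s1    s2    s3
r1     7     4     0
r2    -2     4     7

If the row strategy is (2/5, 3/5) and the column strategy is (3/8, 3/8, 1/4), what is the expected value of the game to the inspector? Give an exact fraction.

63/20

Against (3/8, 3/8, 1/4), each row's expected payoff is r1: 33/8; r2: 5/2.
Taking the (2/5, 3/5)-weighted average: (2/5)·(33/8) + (3/5)·(5/2) = 63/20.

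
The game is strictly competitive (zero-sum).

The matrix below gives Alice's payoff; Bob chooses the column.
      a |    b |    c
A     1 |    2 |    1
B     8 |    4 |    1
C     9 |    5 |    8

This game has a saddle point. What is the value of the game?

5

Row minima: 1, 1, 5 → Alice's maximin is 5.
Column maxima: 9, 5, 8 → Bob's minimax is 5.
They coincide at (C, b), so the value is 5.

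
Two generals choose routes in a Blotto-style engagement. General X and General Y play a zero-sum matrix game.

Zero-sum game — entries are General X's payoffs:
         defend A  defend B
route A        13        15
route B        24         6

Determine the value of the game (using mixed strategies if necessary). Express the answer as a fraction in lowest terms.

141/10

Row minima are 13 and 6, so General X's maximin is 13; column maxima are 24 and 15, so General Y's minimax is 15. These differ, so the equilibrium is in mixed strategies.
Let General X play route A with probability p. General Y is indifferent when 13p + 24(1−p) = 15p + 6(1−p), giving p = 9/10.
Let General Y play defend A with probability q. General X is indifferent when 13q + 15(1−q) = 24q + 6(1−q), giving q = 9/20.
The value is 13·(9/20) + (15)·(11/20) = 141/10.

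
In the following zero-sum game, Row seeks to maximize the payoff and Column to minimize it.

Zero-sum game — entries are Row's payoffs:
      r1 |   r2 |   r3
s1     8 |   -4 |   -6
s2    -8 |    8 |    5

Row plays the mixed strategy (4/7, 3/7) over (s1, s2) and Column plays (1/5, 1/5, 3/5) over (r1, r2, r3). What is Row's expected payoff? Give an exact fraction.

Against (1/5, 1/5, 3/5), each row's expected payoff is s1: -14/5; s2: 3.
Taking the (4/7, 3/7)-weighted average: (4/7)·(-14/5) + (3/7)·(3) = -11/35.

-11/35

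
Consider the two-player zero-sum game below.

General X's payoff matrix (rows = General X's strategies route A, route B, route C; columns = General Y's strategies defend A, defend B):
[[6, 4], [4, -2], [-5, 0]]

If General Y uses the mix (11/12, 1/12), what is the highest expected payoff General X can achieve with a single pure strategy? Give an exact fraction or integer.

35/6

route A: (6)·(11/12) + (4)·(1/12) = 35/6.
route B: (4)·(11/12) + (-2)·(1/12) = 7/2.
route C: (-5)·(11/12) + (0)·(1/12) = -55/12.
The best pure response is route A with expected payoff 35/6.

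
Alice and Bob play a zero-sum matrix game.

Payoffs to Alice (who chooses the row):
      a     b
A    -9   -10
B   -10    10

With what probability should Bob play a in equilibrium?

20/21

Row minima are -10 and -10, so Alice's maximin is -10; column maxima are -9 and 10, so Bob's minimax is -9. These differ, so the equilibrium is in mixed strategies.
Let Bob play a with probability q. Alice is indifferent when −9q − 10(1−q) = −10q + 10(1−q), giving q = 20/21.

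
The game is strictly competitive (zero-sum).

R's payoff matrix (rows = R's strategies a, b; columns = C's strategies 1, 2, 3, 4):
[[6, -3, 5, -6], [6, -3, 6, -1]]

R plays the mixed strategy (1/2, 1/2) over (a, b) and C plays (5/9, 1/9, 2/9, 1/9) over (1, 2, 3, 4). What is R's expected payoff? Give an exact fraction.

Against (5/9, 1/9, 2/9, 1/9), each row's expected payoff is a: 31/9; b: 38/9.
Taking the (1/2, 1/2)-weighted average: (1/2)·(31/9) + (1/2)·(38/9) = 23/6.

23/6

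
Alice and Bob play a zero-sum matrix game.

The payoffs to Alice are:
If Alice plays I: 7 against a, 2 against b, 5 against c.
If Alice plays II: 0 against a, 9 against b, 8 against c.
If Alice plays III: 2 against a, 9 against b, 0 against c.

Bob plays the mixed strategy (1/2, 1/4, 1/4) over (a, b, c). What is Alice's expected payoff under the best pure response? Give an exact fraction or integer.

21/4

I: (7)·(1/2) + (2)·(1/4) + (5)·(1/4) = 21/4.
II: (0)·(1/2) + (9)·(1/4) + (8)·(1/4) = 17/4.
III: (2)·(1/2) + (9)·(1/4) + (0)·(1/4) = 13/4.
The best pure response is I with expected payoff 21/4.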